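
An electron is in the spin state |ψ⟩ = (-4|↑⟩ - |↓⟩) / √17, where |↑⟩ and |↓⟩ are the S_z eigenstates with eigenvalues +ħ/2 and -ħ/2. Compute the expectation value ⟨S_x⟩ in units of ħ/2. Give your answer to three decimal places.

0.471

⟨σ_x⟩ = 2 Re(a* b)/(|a|²+|b|²) with a = -4, b = -1.
a* b = 4, so ⟨σ_x⟩ = 8/17.
⟨S_x⟩ = (ħ/2)·⟨σ_x⟩.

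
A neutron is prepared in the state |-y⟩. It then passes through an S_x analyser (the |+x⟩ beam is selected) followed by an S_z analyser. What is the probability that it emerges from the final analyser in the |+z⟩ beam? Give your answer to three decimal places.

0.250

First analyser (S_x): from |-y⟩, P(|+x⟩) = 1/2.
After stage 1 the state is |+x⟩; P(|+z⟩) = |⟨+z|+x⟩|² = 1/2.
Joint probability = 1/2 × 1/2 = 0.250.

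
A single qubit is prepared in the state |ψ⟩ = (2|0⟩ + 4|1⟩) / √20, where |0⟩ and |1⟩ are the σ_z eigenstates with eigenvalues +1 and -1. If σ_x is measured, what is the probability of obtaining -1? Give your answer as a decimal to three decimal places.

0.100

|-x⟩ = (|0⟩ - |1⟩)/√2, so ⟨-x|ψ⟩ = (-2) / (√2·√20).
P = |-2|² / 40 = 4/40.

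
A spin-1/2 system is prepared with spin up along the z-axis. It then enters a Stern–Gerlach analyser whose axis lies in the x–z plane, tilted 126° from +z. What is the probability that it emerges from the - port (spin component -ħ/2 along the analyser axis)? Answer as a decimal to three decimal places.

0.794

For spin-½, the probability of finding spin-up along an axis at angle θ to the initial spin direction is cos²(θ/2); spin-down is sin²(θ/2).
θ = 126°, so P = sin²(63°) ≈ 0.794.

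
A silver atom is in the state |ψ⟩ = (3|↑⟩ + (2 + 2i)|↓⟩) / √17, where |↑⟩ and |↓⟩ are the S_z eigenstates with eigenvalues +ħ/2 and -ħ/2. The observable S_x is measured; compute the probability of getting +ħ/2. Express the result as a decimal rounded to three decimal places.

|+x⟩ = (|↑⟩ + |↓⟩)/√2, so ⟨+x|ψ⟩ = (5 + 2i) / (√2·√17).
P = |5 + 2i|² / 34 = 29/34.

0.853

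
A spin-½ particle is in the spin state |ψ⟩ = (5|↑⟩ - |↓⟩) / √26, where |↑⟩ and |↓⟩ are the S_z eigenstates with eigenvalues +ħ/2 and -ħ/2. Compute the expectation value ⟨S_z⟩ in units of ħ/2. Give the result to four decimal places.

⟨σ_z⟩ = |a|² - |b|² divided by |a|²+|b|², with a, b the |↑⟩, |↓⟩ amplitudes.
= (25 - 1)/26 = 24/26.
⟨S_z⟩ = (ħ/2)·⟨σ_z⟩.

0.9231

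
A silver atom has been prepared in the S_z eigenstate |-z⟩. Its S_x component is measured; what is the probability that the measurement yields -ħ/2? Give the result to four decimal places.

0.5000

In the S_z basis, |-z⟩ = |-z⟩ and |-x⟩ = (|+z⟩ - |-z⟩)/√2.
|⟨-x|-z⟩|² = 1/2.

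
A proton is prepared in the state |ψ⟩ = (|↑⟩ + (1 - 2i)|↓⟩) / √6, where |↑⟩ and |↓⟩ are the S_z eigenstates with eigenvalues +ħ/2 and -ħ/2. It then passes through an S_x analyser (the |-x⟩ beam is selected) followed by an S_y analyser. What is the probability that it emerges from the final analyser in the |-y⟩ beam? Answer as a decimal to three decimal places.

0.167

First analyser (S_x): P(|-x⟩) = |⟨-x|ψ⟩|² = 4/12.
After stage 1 the state is |-x⟩; P(|-y⟩) = |⟨-y|-x⟩|² = 1/2.
Joint probability = 4/12 × 1/2 = 0.167.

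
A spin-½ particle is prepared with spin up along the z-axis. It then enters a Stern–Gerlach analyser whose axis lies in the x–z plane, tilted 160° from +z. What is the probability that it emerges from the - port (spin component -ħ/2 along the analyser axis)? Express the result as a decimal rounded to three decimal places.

0.970

For spin-½, the probability of finding spin-up along an axis at angle θ to the initial spin direction is cos²(θ/2); spin-down is sin²(θ/2).
θ = 160°, so P = sin²(80°) ≈ 0.970.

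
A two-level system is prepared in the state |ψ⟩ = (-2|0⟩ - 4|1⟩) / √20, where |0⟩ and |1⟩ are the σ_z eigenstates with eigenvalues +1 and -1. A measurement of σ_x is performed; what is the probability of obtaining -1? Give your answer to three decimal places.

|-x⟩ = (|0⟩ - |1⟩)/√2, so ⟨-x|ψ⟩ = (2) / (√2·√20).
P = |2|² / 40 = 4/40.

0.100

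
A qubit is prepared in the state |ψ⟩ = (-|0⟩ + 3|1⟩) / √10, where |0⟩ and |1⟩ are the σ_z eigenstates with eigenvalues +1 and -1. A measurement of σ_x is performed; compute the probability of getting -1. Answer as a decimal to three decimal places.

0.800

|-x⟩ = (|0⟩ - |1⟩)/√2, so ⟨-x|ψ⟩ = (-4) / (√2·√10).
P = |-4|² / 20 = 16/20.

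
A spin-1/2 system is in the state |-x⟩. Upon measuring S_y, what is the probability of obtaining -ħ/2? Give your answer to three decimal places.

0.500

In the S_z basis, |-x⟩ = (|↑⟩ - |↓⟩)/√2 and |-y⟩ = (|↑⟩ - i|↓⟩)/√2.
|⟨-y|-x⟩|² = 1/2.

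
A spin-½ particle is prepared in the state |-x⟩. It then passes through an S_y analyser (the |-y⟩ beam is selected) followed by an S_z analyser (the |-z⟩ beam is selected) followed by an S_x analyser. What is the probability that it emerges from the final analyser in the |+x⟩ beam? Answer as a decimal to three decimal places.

First analyser (S_y): from |-x⟩, P(|-y⟩) = 1/2.
After stage 1 the state is |-y⟩; P(|-z⟩) = |⟨-z|-y⟩|² = 1/2.
After stage 2 the state is |-z⟩; P(|+x⟩) = |⟨+x|-z⟩|² = 1/2.
Joint probability = 1/2 × 1/2 × 1/2 = 0.125.

0.125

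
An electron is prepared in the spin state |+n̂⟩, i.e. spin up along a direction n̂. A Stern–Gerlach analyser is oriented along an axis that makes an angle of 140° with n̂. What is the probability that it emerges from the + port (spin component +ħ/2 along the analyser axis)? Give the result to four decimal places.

For spin-½, the probability of finding spin-up along an axis at angle θ to the initial spin direction is cos²(θ/2); spin-down is sin²(θ/2).
θ = 140°, so P = cos²(70°) ≈ 0.1170.

0.1170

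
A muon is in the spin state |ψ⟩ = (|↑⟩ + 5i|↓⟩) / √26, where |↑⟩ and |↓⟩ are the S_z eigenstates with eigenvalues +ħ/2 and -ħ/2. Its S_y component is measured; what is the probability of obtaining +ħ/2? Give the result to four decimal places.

|+y⟩ = (|↑⟩ + i|↓⟩)/√2, so ⟨+y|ψ⟩ = (6) / (√2·√26).
P = |6|² / 52 = 36/52.

0.6923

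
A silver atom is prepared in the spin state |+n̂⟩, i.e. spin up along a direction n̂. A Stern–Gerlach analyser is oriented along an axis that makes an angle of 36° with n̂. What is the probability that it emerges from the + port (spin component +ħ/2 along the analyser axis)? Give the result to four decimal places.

For spin-½, the probability of finding spin-up along an axis at angle θ to the initial spin direction is cos²(θ/2); spin-down is sin²(θ/2).
θ = 36°, so P = cos²(18°) ≈ 0.9045.

0.9045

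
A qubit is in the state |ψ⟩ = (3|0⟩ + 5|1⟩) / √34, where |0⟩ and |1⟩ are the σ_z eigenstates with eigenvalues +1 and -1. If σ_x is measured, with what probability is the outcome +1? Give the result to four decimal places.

|+x⟩ = (|0⟩ + |1⟩)/√2, so ⟨+x|ψ⟩ = (8) / (√2·√34).
P = |8|² / 68 = 64/68.

0.9412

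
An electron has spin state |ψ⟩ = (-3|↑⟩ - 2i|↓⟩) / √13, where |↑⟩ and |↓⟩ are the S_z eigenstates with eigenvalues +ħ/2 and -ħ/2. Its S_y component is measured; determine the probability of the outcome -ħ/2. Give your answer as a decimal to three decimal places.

0.038

|-y⟩ = (|↑⟩ - i|↓⟩)/√2, so ⟨-y|ψ⟩ = (-1) / (√2·√13).
P = |-1|² / 26 = 1/26.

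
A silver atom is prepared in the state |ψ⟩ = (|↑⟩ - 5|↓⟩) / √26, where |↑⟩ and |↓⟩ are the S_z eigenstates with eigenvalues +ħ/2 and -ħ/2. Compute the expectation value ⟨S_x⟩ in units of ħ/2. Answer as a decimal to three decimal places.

-0.385

⟨σ_x⟩ = 2 Re(a* b)/(|a|²+|b|²) with a = 1, b = -5.
a* b = -5, so ⟨σ_x⟩ = -10/26.
⟨S_x⟩ = (ħ/2)·⟨σ_x⟩.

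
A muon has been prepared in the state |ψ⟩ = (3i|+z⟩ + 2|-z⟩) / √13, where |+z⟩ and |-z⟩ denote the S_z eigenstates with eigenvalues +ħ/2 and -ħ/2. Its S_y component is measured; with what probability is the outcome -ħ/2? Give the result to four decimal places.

0.9615

|-y⟩ = (|+z⟩ - i|-z⟩)/√2, so ⟨-y|ψ⟩ = (5i) / (√2·√13).
P = |5i|² / 26 = 25/26.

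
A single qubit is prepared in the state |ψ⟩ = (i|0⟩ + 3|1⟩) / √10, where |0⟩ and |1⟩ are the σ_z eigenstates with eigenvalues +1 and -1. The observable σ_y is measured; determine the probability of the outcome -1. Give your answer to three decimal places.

|-y⟩ = (|0⟩ - i|1⟩)/√2, so ⟨-y|ψ⟩ = (4i) / (√2·√10).
P = |4i|² / 20 = 16/20.

0.800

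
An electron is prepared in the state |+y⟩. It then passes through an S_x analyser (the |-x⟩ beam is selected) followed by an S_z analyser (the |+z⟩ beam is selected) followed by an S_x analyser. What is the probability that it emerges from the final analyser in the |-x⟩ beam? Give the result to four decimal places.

0.1250

First analyser (S_x): from |+y⟩, P(|-x⟩) = 1/2.
After stage 1 the state is |-x⟩; P(|+z⟩) = |⟨+z|-x⟩|² = 1/2.
After stage 2 the state is |+z⟩; P(|-x⟩) = |⟨-x|+z⟩|² = 1/2.
Joint probability = 1/2 × 1/2 × 1/2 = 0.1250.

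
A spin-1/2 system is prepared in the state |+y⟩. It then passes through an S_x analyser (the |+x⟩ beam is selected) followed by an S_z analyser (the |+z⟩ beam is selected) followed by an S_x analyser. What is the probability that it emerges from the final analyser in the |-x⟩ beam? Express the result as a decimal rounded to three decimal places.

0.125

First analyser (S_x): from |+y⟩, P(|+x⟩) = 1/2.
After stage 1 the state is |+x⟩; P(|+z⟩) = |⟨+z|+x⟩|² = 1/2.
After stage 2 the state is |+z⟩; P(|-x⟩) = |⟨-x|+z⟩|² = 1/2.
Joint probability = 1/2 × 1/2 × 1/2 = 0.125.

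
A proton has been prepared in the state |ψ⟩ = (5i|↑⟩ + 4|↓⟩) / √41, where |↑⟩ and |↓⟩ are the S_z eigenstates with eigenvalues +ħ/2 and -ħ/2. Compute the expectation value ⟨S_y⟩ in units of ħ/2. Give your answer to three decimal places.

⟨σ_y⟩ = 2 Im(a* b)/(|a|²+|b|²) with a = 5i, b = 4.
a* b = -20i, so ⟨σ_y⟩ = -40/41.
⟨S_y⟩ = (ħ/2)·⟨σ_y⟩.

-0.976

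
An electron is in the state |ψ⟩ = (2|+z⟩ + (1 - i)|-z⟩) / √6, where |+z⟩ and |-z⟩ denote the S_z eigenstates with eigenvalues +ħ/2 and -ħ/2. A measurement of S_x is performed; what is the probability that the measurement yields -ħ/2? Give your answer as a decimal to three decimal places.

|-x⟩ = (|+z⟩ - |-z⟩)/√2, so ⟨-x|ψ⟩ = (1 + i) / (√2·√6).
P = |1 + i|² / 12 = 2/12.

0.167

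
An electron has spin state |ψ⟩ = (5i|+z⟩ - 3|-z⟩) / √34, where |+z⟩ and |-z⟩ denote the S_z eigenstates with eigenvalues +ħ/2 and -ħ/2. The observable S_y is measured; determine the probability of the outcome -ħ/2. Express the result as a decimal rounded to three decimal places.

0.059

|-y⟩ = (|+z⟩ - i|-z⟩)/√2, so ⟨-y|ψ⟩ = (2i) / (√2·√34).
P = |2i|² / 68 = 4/68.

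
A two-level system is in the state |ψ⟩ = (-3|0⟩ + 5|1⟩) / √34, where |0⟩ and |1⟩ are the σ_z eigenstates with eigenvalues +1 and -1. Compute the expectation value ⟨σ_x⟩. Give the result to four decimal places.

-0.8824

⟨σ_x⟩ = 2 Re(a* b)/(|a|²+|b|²) with a = -3, b = 5.
a* b = -15, so ⟨σ_x⟩ = -30/34.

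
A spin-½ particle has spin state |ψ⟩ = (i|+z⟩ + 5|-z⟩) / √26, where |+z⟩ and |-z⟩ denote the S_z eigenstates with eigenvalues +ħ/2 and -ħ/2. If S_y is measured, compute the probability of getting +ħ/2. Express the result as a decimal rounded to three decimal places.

|+y⟩ = (|+z⟩ + i|-z⟩)/√2, so ⟨+y|ψ⟩ = (-4i) / (√2·√26).
P = |-4i|² / 52 = 16/52.

0.308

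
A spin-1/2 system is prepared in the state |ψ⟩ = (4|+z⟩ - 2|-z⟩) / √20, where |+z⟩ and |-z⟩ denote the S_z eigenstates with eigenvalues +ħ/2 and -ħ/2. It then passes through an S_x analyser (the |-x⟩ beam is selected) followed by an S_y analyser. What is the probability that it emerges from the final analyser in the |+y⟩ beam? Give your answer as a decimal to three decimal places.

0.450

First analyser (S_x): P(|-x⟩) = |⟨-x|ψ⟩|² = 36/40.
After stage 1 the state is |-x⟩; P(|+y⟩) = |⟨+y|-x⟩|² = 1/2.
Joint probability = 36/40 × 1/2 = 0.450.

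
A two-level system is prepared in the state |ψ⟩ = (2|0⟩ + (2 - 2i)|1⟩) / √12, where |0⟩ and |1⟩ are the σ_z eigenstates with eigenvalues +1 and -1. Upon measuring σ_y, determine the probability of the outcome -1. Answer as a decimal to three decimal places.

0.833

|-y⟩ = (|0⟩ - i|1⟩)/√2, so ⟨-y|ψ⟩ = (4 + 2i) / (√2·√12).
P = |4 + 2i|² / 24 = 20/24.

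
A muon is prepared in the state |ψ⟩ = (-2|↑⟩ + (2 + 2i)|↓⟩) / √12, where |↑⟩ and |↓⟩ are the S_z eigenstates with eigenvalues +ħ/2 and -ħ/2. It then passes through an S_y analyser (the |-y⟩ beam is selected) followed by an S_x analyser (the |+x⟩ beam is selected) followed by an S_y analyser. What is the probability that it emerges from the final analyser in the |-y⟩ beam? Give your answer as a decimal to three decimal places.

First analyser (S_y): P(|-y⟩) = |⟨-y|ψ⟩|² = 20/24.
After stage 1 the state is |-y⟩; P(|+x⟩) = |⟨+x|-y⟩|² = 1/2.
After stage 2 the state is |+x⟩; P(|-y⟩) = |⟨-y|+x⟩|² = 1/2.
Joint probability = 20/24 × 1/2 × 1/2 = 0.208.

0.208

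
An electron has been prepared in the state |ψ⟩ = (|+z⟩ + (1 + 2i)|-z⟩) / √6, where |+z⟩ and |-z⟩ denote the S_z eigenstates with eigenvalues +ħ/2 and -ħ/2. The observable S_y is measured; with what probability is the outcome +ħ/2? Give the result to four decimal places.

0.8333

|+y⟩ = (|+z⟩ + i|-z⟩)/√2, so ⟨+y|ψ⟩ = (3 - i) / (√2·√6).
P = |3 - i|² / 12 = 10/12.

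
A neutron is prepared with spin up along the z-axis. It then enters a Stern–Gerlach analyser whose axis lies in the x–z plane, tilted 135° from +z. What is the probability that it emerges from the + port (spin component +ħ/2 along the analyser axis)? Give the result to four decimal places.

0.1464

For spin-½, the probability of finding spin-up along an axis at angle θ to the initial spin direction is cos²(θ/2); spin-down is sin²(θ/2).
θ = 135°, so P = cos²(67.5°) ≈ 0.1464.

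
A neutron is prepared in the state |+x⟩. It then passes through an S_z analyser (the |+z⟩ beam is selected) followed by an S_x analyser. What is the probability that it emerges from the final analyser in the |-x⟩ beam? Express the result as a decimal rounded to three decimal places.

0.250

First analyser (S_z): from |+x⟩, P(|+z⟩) = 1/2.
After stage 1 the state is |+z⟩; P(|-x⟩) = |⟨-x|+z⟩|² = 1/2.
Joint probability = 1/2 × 1/2 = 0.250.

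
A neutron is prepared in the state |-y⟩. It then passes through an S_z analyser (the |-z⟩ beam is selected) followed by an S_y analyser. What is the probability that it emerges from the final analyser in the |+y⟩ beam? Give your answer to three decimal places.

First analyser (S_z): from |-y⟩, P(|-z⟩) = 1/2.
After stage 1 the state is |-z⟩; P(|+y⟩) = |⟨+y|-z⟩|² = 1/2.
Joint probability = 1/2 × 1/2 = 0.250.

0.250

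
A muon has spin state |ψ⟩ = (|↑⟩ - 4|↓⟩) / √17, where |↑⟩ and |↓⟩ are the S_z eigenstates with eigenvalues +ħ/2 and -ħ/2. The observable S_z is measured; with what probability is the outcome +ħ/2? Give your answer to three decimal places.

The +ħ/2 outcome corresponds to |↑⟩. Its amplitude in |ψ⟩ is 1/√17.
P = |1|² / 17 = 1/17.

0.059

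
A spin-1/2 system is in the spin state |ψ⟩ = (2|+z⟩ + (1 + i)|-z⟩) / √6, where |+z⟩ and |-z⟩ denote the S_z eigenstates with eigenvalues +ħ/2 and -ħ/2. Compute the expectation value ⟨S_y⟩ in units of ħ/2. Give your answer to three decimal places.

0.667

⟨σ_y⟩ = 2 Im(a* b)/(|a|²+|b|²) with a = 2, b = (1 + i).
a* b = (2 + 2i), so ⟨σ_y⟩ = 4/6.
⟨S_y⟩ = (ħ/2)·⟨σ_y⟩.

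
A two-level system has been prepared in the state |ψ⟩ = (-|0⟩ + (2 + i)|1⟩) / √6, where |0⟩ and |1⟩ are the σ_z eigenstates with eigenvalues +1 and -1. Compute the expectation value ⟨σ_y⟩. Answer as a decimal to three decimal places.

-0.333

⟨σ_y⟩ = 2 Im(a* b)/(|a|²+|b|²) with a = -1, b = (2 + i).
a* b = (-2 - i), so ⟨σ_y⟩ = -2/6.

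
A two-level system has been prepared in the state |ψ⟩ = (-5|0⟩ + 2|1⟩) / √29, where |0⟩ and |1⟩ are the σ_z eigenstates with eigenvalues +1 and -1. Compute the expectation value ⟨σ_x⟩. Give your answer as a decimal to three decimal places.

⟨σ_x⟩ = 2 Re(a* b)/(|a|²+|b|²) with a = -5, b = 2.
a* b = -10, so ⟨σ_x⟩ = -20/29.

-0.690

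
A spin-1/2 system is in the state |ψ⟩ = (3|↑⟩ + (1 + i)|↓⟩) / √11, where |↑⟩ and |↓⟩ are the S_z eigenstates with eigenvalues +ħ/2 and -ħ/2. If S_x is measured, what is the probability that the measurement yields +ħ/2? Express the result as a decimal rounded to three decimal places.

|+x⟩ = (|↑⟩ + |↓⟩)/√2, so ⟨+x|ψ⟩ = (4 + i) / (√2·√11).
P = |4 + i|² / 22 = 17/22.

0.773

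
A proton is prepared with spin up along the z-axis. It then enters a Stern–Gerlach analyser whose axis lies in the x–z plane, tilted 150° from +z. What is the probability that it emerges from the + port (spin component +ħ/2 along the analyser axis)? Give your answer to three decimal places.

0.067

For spin-½, the probability of finding spin-up along an axis at angle θ to the initial spin direction is cos²(θ/2); spin-down is sin²(θ/2).
θ = 150°, so P = cos²(75°) ≈ 0.067.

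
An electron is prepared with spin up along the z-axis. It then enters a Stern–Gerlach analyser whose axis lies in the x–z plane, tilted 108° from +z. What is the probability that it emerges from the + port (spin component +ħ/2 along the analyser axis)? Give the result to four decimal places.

0.3455

For spin-½, the probability of finding spin-up along an axis at angle θ to the initial spin direction is cos²(θ/2); spin-down is sin²(θ/2).
θ = 108°, so P = cos²(54°) ≈ 0.3455.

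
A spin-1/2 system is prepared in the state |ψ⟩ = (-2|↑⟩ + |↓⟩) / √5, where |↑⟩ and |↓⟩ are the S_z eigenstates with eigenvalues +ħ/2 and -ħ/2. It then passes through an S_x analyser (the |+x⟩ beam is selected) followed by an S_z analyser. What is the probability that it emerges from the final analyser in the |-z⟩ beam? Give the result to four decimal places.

0.0500

First analyser (S_x): P(|+x⟩) = |⟨+x|ψ⟩|² = 1/10.
After stage 1 the state is |+x⟩; P(|-z⟩) = |⟨-z|+x⟩|² = 1/2.
Joint probability = 1/10 × 1/2 = 0.0500.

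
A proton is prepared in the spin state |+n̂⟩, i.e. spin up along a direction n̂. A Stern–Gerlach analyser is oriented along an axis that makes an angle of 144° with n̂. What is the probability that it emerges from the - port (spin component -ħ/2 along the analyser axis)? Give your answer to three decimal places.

0.905

For spin-½, the probability of finding spin-up along an axis at angle θ to the initial spin direction is cos²(θ/2); spin-down is sin²(θ/2).
θ = 144°, so P = sin²(72°) ≈ 0.905.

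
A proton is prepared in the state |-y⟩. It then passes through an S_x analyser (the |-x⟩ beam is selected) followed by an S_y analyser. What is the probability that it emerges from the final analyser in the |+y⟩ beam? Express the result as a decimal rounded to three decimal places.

First analyser (S_x): from |-y⟩, P(|-x⟩) = 1/2.
After stage 1 the state is |-x⟩; P(|+y⟩) = |⟨+y|-x⟩|² = 1/2.
Joint probability = 1/2 × 1/2 = 0.250.

0.250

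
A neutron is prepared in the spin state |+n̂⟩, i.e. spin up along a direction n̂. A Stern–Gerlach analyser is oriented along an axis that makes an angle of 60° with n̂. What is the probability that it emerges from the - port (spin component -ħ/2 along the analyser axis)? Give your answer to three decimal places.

0.250

For spin-½, the probability of finding spin-up along an axis at angle θ to the initial spin direction is cos²(θ/2); spin-down is sin²(θ/2).
θ = 60°, so P = sin²(30°) ≈ 0.250.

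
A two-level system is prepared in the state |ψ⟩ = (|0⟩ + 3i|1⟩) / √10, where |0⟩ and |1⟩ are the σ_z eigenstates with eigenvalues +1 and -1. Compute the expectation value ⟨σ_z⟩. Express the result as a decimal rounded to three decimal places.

⟨σ_z⟩ = |a|² - |b|² divided by |a|²+|b|², with a, b the |0⟩, |1⟩ amplitudes.
= (1 - 9)/10 = -8/10.

-0.800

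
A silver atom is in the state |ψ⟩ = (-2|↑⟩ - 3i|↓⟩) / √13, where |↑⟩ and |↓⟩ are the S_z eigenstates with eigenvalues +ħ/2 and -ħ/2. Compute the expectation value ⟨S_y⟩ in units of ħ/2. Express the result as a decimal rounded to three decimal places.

⟨σ_y⟩ = 2 Im(a* b)/(|a|²+|b|²) with a = -2, b = -3i.
a* b = 6i, so ⟨σ_y⟩ = 12/13.
⟨S_y⟩ = (ħ/2)·⟨σ_y⟩.

0.923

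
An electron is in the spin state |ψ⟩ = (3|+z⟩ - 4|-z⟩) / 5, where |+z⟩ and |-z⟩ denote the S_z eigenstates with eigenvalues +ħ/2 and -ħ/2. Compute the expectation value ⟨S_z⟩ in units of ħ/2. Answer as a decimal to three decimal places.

-0.280

⟨σ_z⟩ = |a|² - |b|² divided by |a|²+|b|², with a, b the |+z⟩, |-z⟩ amplitudes.
= (9 - 16)/25 = -7/25.
⟨S_z⟩ = (ħ/2)·⟨σ_z⟩.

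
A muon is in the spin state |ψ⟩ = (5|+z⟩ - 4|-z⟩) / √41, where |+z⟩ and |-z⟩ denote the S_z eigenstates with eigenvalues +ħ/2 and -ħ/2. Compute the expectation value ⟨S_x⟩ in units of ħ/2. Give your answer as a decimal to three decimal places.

-0.976

⟨σ_x⟩ = 2 Re(a* b)/(|a|²+|b|²) with a = 5, b = -4.
a* b = -20, so ⟨σ_x⟩ = -40/41.
⟨S_x⟩ = (ħ/2)·⟨σ_x⟩.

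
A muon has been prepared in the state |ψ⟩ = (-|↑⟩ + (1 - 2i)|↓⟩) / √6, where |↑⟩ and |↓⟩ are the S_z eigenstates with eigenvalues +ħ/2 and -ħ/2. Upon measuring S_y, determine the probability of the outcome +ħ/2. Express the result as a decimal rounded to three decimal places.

0.833

|+y⟩ = (|↑⟩ + i|↓⟩)/√2, so ⟨+y|ψ⟩ = (-3 - i) / (√2·√6).
P = |-3 - i|² / 12 = 10/12.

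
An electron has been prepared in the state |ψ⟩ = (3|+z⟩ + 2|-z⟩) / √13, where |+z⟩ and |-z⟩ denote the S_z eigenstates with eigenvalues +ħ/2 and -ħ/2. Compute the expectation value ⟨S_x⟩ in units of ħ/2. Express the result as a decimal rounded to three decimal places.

⟨σ_x⟩ = 2 Re(a* b)/(|a|²+|b|²) with a = 3, b = 2.
a* b = 6, so ⟨σ_x⟩ = 12/13.
⟨S_x⟩ = (ħ/2)·⟨σ_x⟩.

0.923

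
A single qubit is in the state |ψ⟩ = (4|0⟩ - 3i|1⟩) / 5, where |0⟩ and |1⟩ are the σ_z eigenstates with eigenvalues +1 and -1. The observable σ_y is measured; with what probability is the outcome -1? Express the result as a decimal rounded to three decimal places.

0.980

|-y⟩ = (|0⟩ - i|1⟩)/√2, so ⟨-y|ψ⟩ = (7) / (√2·5).
P = |7|² / 50 = 49/50.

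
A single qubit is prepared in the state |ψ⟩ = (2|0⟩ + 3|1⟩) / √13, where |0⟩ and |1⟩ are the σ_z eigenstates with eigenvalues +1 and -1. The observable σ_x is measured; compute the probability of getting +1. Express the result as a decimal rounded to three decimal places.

0.962

|+x⟩ = (|0⟩ + |1⟩)/√2, so ⟨+x|ψ⟩ = (5) / (√2·√13).
P = |5|² / 26 = 25/26.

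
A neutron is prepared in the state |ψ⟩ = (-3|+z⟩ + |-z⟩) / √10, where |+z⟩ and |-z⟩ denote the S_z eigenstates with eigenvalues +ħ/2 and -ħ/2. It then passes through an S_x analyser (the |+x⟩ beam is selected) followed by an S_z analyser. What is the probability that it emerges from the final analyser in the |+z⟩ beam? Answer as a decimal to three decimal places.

First analyser (S_x): P(|+x⟩) = |⟨+x|ψ⟩|² = 4/20.
After stage 1 the state is |+x⟩; P(|+z⟩) = |⟨+z|+x⟩|² = 1/2.
Joint probability = 4/20 × 1/2 = 0.100.

0.100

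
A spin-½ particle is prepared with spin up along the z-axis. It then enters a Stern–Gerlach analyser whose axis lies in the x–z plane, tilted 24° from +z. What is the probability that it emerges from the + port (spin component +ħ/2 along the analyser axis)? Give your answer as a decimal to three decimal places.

For spin-½, the probability of finding spin-up along an axis at angle θ to the initial spin direction is cos²(θ/2); spin-down is sin²(θ/2).
θ = 24°, so P = cos²(12°) ≈ 0.957.

0.957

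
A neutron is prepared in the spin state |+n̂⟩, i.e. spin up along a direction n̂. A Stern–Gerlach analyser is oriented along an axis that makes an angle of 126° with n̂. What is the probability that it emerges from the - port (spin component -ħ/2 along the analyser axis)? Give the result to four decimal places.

0.7939

For spin-½, the probability of finding spin-up along an axis at angle θ to the initial spin direction is cos²(θ/2); spin-down is sin²(θ/2).
θ = 126°, so P = sin²(63°) ≈ 0.7939.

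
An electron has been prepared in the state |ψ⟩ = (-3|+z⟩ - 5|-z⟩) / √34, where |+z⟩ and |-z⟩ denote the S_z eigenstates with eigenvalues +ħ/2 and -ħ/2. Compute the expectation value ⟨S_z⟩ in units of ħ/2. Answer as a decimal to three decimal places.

-0.471

⟨σ_z⟩ = |a|² - |b|² divided by |a|²+|b|², with a, b the |+z⟩, |-z⟩ amplitudes.
= (9 - 25)/34 = -16/34.
⟨S_z⟩ = (ħ/2)·⟨σ_z⟩.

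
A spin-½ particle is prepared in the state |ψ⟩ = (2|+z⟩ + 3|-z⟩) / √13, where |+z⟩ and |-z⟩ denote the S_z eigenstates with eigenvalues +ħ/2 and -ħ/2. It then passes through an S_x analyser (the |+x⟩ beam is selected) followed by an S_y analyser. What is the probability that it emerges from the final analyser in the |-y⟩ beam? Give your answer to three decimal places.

0.481

First analyser (S_x): P(|+x⟩) = |⟨+x|ψ⟩|² = 25/26.
After stage 1 the state is |+x⟩; P(|-y⟩) = |⟨-y|+x⟩|² = 1/2.
Joint probability = 25/26 × 1/2 = 0.481.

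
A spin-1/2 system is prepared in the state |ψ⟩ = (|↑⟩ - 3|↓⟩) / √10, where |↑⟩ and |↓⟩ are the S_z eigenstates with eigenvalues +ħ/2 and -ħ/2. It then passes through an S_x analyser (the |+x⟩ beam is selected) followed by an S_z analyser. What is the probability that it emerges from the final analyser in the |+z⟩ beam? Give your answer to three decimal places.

First analyser (S_x): P(|+x⟩) = |⟨+x|ψ⟩|² = 4/20.
After stage 1 the state is |+x⟩; P(|+z⟩) = |⟨+z|+x⟩|² = 1/2.
Joint probability = 4/20 × 1/2 = 0.100.

0.100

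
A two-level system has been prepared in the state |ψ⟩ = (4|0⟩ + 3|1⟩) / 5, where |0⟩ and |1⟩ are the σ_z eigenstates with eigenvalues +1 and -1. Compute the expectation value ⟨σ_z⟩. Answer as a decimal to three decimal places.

0.280

⟨σ_z⟩ = |a|² - |b|² divided by |a|²+|b|², with a, b the |0⟩, |1⟩ amplitudes.
= (16 - 9)/25 = 7/25.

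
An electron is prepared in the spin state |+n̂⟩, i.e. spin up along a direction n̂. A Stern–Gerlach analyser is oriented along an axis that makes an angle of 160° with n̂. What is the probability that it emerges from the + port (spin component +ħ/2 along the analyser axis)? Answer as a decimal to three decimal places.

0.030

For spin-½, the probability of finding spin-up along an axis at angle θ to the initial spin direction is cos²(θ/2); spin-down is sin²(θ/2).
θ = 160°, so P = cos²(80°) ≈ 0.030.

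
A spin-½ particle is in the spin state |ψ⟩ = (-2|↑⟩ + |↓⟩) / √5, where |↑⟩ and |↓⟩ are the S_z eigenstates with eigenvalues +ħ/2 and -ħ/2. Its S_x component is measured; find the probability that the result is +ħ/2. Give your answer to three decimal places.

0.100

|+x⟩ = (|↑⟩ + |↓⟩)/√2, so ⟨+x|ψ⟩ = (-1) / (√2·√5).
P = |-1|² / 10 = 1/10.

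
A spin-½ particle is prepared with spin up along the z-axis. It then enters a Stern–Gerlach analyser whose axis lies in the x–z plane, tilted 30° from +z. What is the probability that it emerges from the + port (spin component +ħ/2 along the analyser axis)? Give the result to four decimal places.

0.9330

For spin-½, the probability of finding spin-up along an axis at angle θ to the initial spin direction is cos²(θ/2); spin-down is sin²(θ/2).
θ = 30°, so P = cos²(15°) ≈ 0.9330.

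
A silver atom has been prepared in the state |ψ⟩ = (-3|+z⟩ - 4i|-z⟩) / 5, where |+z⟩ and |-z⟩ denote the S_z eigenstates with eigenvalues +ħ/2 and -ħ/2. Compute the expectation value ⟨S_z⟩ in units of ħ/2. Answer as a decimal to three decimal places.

⟨σ_z⟩ = |a|² - |b|² divided by |a|²+|b|², with a, b the |+z⟩, |-z⟩ amplitudes.
= (9 - 16)/25 = -7/25.
⟨S_z⟩ = (ħ/2)·⟨σ_z⟩.

-0.280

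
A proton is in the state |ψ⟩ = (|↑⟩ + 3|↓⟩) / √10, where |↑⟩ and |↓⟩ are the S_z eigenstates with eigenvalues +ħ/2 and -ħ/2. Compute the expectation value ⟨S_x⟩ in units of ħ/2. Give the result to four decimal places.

0.6000

⟨σ_x⟩ = 2 Re(a* b)/(|a|²+|b|²) with a = 1, b = 3.
a* b = 3, so ⟨σ_x⟩ = 6/10.
⟨S_x⟩ = (ħ/2)·⟨σ_x⟩.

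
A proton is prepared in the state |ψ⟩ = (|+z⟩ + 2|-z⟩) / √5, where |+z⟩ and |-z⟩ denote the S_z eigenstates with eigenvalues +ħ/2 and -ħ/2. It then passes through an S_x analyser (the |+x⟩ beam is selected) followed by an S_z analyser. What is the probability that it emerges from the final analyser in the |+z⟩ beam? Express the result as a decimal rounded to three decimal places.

0.450

First analyser (S_x): P(|+x⟩) = |⟨+x|ψ⟩|² = 9/10.
After stage 1 the state is |+x⟩; P(|+z⟩) = |⟨+z|+x⟩|² = 1/2.
Joint probability = 9/10 × 1/2 = 0.450.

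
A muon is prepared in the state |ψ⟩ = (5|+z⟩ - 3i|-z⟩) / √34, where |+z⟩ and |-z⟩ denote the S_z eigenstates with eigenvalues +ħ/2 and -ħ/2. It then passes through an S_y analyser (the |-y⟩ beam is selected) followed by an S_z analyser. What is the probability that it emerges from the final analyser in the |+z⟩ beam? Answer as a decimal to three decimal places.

First analyser (S_y): P(|-y⟩) = |⟨-y|ψ⟩|² = 64/68.
After stage 1 the state is |-y⟩; P(|+z⟩) = |⟨+z|-y⟩|² = 1/2.
Joint probability = 64/68 × 1/2 = 0.471.

0.471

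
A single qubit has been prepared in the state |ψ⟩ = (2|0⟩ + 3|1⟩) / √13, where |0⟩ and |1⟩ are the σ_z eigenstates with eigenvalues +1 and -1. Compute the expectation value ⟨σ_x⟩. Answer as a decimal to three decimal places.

⟨σ_x⟩ = 2 Re(a* b)/(|a|²+|b|²) with a = 2, b = 3.
a* b = 6, so ⟨σ_x⟩ = 12/13.

0.923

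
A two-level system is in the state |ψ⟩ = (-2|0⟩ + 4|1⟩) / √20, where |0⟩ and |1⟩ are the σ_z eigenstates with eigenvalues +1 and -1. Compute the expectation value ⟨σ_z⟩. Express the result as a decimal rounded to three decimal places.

-0.600

⟨σ_z⟩ = |a|² - |b|² divided by |a|²+|b|², with a, b the |0⟩, |1⟩ amplitudes.
= (4 - 16)/20 = -12/20.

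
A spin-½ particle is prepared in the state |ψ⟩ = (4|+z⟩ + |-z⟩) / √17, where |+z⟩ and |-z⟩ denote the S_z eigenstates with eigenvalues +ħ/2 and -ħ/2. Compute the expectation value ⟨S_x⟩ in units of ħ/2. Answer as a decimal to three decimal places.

0.471

⟨σ_x⟩ = 2 Re(a* b)/(|a|²+|b|²) with a = 4, b = 1.
a* b = 4, so ⟨σ_x⟩ = 8/17.
⟨S_x⟩ = (ħ/2)·⟨σ_x⟩.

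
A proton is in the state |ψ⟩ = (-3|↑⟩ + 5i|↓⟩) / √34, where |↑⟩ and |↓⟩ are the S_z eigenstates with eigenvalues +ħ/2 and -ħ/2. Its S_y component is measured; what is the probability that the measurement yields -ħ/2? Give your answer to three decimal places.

0.941

|-y⟩ = (|↑⟩ - i|↓⟩)/√2, so ⟨-y|ψ⟩ = (-8) / (√2·√34).
P = |-8|² / 68 = 64/68.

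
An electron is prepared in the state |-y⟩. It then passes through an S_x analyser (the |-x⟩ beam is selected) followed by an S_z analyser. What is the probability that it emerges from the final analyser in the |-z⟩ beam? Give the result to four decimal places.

0.2500

First analyser (S_x): from |-y⟩, P(|-x⟩) = 1/2.
After stage 1 the state is |-x⟩; P(|-z⟩) = |⟨-z|-x⟩|² = 1/2.
Joint probability = 1/2 × 1/2 = 0.2500.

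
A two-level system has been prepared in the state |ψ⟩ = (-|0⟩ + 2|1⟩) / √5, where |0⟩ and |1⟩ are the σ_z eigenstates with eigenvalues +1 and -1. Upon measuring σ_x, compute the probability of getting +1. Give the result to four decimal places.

0.1000

|+x⟩ = (|0⟩ + |1⟩)/√2, so ⟨+x|ψ⟩ = (1) / (√2·√5).
P = |1|² / 10 = 1/10.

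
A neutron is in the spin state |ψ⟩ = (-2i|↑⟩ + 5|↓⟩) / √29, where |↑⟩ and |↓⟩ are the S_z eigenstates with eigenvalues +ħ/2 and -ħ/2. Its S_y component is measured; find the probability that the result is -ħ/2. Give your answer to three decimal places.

0.155

|-y⟩ = (|↑⟩ - i|↓⟩)/√2, so ⟨-y|ψ⟩ = (3i) / (√2·√29).
P = |3i|² / 58 = 9/58.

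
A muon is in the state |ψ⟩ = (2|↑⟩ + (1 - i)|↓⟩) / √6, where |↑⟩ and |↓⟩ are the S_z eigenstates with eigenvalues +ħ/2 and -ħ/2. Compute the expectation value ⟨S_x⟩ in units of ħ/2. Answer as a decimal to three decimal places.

⟨σ_x⟩ = 2 Re(a* b)/(|a|²+|b|²) with a = 2, b = (1 - i).
a* b = (2 - 2i), so ⟨σ_x⟩ = 4/6.
⟨S_x⟩ = (ħ/2)·⟨σ_x⟩.

0.667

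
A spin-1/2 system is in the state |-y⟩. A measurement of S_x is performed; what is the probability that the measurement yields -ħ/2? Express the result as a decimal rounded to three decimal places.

In the S_z basis, |-y⟩ = (|+z⟩ - i|-z⟩)/√2 and |-x⟩ = (|+z⟩ - |-z⟩)/√2.
|⟨-x|-y⟩|² = 1/2.

0.500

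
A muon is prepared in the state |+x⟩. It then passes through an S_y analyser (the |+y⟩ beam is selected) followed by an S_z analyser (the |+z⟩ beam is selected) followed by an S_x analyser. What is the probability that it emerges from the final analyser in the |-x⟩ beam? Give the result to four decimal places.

First analyser (S_y): from |+x⟩, P(|+y⟩) = 1/2.
After stage 1 the state is |+y⟩; P(|+z⟩) = |⟨+z|+y⟩|² = 1/2.
After stage 2 the state is |+z⟩; P(|-x⟩) = |⟨-x|+z⟩|² = 1/2.
Joint probability = 1/2 × 1/2 × 1/2 = 0.1250.

0.1250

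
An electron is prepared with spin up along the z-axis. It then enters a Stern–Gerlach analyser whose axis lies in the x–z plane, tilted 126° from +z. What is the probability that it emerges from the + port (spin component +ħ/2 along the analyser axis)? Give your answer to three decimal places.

0.206

For spin-½, the probability of finding spin-up along an axis at angle θ to the initial spin direction is cos²(θ/2); spin-down is sin²(θ/2).
θ = 126°, so P = cos²(63°) ≈ 0.206.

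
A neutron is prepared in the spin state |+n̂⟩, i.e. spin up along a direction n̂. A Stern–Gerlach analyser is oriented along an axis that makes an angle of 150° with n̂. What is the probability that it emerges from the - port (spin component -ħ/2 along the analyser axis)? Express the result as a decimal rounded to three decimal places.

0.933

For spin-½, the probability of finding spin-up along an axis at angle θ to the initial spin direction is cos²(θ/2); spin-down is sin²(θ/2).
θ = 150°, so P = sin²(75°) ≈ 0.933.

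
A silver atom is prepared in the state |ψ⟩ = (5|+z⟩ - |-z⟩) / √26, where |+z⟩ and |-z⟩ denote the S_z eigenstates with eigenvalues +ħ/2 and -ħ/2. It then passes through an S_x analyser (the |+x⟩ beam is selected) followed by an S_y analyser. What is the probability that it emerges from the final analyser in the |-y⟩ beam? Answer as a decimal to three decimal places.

0.154

First analyser (S_x): P(|+x⟩) = |⟨+x|ψ⟩|² = 16/52.
After stage 1 the state is |+x⟩; P(|-y⟩) = |⟨-y|+x⟩|² = 1/2.
Joint probability = 16/52 × 1/2 = 0.154.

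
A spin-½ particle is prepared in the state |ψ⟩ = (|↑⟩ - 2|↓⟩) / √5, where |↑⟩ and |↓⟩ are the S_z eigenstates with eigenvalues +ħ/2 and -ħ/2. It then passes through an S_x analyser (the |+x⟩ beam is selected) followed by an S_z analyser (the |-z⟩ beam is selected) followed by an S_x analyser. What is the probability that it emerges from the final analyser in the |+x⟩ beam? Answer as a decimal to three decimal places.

First analyser (S_x): P(|+x⟩) = |⟨+x|ψ⟩|² = 1/10.
After stage 1 the state is |+x⟩; P(|-z⟩) = |⟨-z|+x⟩|² = 1/2.
After stage 2 the state is |-z⟩; P(|+x⟩) = |⟨+x|-z⟩|² = 1/2.
Joint probability = 1/10 × 1/2 × 1/2 = 0.025.

0.025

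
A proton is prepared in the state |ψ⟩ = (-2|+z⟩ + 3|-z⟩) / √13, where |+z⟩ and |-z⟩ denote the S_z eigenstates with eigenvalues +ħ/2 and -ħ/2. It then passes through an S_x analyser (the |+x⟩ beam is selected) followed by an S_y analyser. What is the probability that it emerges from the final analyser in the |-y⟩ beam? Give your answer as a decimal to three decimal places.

0.019

First analyser (S_x): P(|+x⟩) = |⟨+x|ψ⟩|² = 1/26.
After stage 1 the state is |+x⟩; P(|-y⟩) = |⟨-y|+x⟩|² = 1/2.
Joint probability = 1/26 × 1/2 = 0.019.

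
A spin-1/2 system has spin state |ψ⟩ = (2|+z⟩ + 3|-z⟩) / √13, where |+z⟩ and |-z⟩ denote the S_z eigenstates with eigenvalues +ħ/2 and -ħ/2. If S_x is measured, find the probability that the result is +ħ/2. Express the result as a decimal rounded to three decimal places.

|+x⟩ = (|+z⟩ + |-z⟩)/√2, so ⟨+x|ψ⟩ = (5) / (√2·√13).
P = |5|² / 26 = 25/26.

0.962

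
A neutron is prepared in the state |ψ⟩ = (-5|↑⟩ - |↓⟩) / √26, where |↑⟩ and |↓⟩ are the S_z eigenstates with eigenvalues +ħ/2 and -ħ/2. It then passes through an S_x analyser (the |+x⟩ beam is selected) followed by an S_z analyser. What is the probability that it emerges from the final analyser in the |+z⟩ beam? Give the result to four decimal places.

First analyser (S_x): P(|+x⟩) = |⟨+x|ψ⟩|² = 36/52.
After stage 1 the state is |+x⟩; P(|+z⟩) = |⟨+z|+x⟩|² = 1/2.
Joint probability = 36/52 × 1/2 = 0.3462.

0.3462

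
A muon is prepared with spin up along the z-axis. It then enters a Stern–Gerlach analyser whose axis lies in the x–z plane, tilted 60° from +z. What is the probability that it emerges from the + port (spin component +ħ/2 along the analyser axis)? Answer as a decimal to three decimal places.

For spin-½, the probability of finding spin-up along an axis at angle θ to the initial spin direction is cos²(θ/2); spin-down is sin²(θ/2).
θ = 60°, so P = cos²(30°) ≈ 0.750.

0.750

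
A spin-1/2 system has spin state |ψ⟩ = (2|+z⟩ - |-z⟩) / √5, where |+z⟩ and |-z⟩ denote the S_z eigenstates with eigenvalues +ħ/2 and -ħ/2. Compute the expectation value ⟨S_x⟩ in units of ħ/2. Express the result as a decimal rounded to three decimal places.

-0.800

⟨σ_x⟩ = 2 Re(a* b)/(|a|²+|b|²) with a = 2, b = -1.
a* b = -2, so ⟨σ_x⟩ = -4/5.
⟨S_x⟩ = (ħ/2)·⟨σ_x⟩.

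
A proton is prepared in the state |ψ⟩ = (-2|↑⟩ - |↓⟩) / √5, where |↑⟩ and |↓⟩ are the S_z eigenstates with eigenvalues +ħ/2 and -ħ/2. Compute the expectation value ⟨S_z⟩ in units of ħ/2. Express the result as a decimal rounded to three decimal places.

⟨σ_z⟩ = |a|² - |b|² divided by |a|²+|b|², with a, b the |↑⟩, |↓⟩ amplitudes.
= (4 - 1)/5 = 3/5.
⟨S_z⟩ = (ħ/2)·⟨σ_z⟩.

0.600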